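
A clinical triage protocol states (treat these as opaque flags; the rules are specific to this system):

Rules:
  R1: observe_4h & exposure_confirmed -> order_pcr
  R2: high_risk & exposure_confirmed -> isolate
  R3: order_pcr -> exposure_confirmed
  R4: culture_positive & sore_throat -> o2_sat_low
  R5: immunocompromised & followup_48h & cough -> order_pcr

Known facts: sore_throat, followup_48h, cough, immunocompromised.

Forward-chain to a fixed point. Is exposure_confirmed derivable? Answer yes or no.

yes

[1] R5 [immunocompromised & followup_48h & cough -> order_pcr]. ⇒ new: order_pcr.
[2] R3 [order_pcr -> exposure_confirmed]. ⇒ new: exposure_confirmed.
exposure_confirmed appears in round 2, so it is derivable.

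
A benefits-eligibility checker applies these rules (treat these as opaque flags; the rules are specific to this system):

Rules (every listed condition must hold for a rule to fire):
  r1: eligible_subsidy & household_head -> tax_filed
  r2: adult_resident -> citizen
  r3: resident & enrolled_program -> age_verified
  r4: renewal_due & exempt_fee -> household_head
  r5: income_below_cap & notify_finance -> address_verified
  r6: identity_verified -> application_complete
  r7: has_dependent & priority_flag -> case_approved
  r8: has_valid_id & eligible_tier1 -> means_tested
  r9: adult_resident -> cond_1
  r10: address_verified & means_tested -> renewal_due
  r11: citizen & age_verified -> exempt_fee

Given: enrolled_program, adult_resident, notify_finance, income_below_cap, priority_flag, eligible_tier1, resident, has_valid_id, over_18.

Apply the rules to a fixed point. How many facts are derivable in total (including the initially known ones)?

17

Round 1: r2 [adult_resident -> citizen]; r3 [resident & enrolled_program -> age_verified]; r5 [income_below_cap & notify_finance -> address_verified]; r8 [has_valid_id & eligible_tier1 -> means_tested]; r9 [adult_resident -> cond_1]. New: citizen, age_verified, address_verified, means_tested, cond_1.
Round 2: r10 [address_verified & means_tested -> renewal_due]; r11 [citizen & age_verified -> exempt_fee]. New: renewal_due, exempt_fee.
Round 3: r4 [renewal_due & exempt_fee -> household_head]. New: household_head.
Closure: {address_verified, adult_resident, age_verified, citizen, cond_1, eligible_tier1, enrolled_program, exempt_fee, has_valid_id, household_head, income_below_cap, means_tested, notify_finance, over_18, priority_flag, renewal_due, resident} — 17 facts.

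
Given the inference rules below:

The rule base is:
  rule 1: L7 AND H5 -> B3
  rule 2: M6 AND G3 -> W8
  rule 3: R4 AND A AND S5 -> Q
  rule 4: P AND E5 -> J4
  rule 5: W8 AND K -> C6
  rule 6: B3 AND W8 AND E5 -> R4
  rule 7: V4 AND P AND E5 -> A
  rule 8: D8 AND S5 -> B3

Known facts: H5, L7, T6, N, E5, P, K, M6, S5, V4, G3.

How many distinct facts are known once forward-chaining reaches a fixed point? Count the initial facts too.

Round 1 fires rule 1, rule 2, rule 4, rule 7, giving B3, W8, J4, A.
Round 2 fires rule 5, rule 6, giving C6, R4.
Round 3 fires rule 3, giving Q.
Closure: {A, B3, C6, E5, G3, H5, J4, K, L7, M6, N, P, Q, R4, S5, T6, V4, W8} — 18 facts.

18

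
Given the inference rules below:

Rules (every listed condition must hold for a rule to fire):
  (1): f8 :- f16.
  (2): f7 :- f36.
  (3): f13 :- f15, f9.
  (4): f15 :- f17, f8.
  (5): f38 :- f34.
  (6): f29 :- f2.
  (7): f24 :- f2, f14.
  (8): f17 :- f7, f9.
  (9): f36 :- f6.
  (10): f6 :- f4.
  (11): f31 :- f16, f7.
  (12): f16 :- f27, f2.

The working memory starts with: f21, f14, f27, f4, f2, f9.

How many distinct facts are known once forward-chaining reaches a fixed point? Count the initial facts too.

17

Round 1 — (6), (7), (10), (12), derive f29, f24, f6, f16.
Round 2 — (1), (9), derive f8, f36.
Round 3 — (2), derive f7.
Round 4 — (8), (11), derive f17, f31.
Round 5 — (4), derive f15.
Round 6 — (3), derive f13.
Closure: {f13, f14, f15, f16, f17, f2, f21, f24, f27, f29, f31, f36, f4, f6, f7, f8, f9} — 17 facts.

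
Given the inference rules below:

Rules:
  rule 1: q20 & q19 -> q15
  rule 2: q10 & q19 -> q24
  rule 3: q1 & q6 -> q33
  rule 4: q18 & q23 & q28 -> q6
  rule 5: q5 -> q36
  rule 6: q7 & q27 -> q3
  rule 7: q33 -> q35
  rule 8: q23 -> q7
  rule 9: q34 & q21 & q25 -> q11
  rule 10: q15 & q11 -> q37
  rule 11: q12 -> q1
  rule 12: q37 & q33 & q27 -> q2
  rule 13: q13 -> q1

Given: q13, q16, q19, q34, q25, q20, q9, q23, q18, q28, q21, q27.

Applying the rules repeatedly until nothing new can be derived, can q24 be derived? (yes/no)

[1] rule 1 [q20 & q19 -> q15]; rule 4 [q18 & q23 & q28 -> q6]; rule 8 [q23 -> q7]; rule 9 [q34 & q21 & q25 -> q11]; rule 13 [q13 -> q1]. ⇒ new: q15, q6, q7, q11, q1.
[2] rule 3 [q1 & q6 -> q33]; rule 6 [q7 & q27 -> q3]; rule 10 [q15 & q11 -> q37]. ⇒ new: q33, q3, q37.
[3] rule 7 [q33 -> q35]; rule 12 [q37 & q33 & q27 -> q2]. ⇒ new: q35, q2.
Fixed point reached. q24 is concluded only by rule 2; rule 2 needs q10 (never derived).

no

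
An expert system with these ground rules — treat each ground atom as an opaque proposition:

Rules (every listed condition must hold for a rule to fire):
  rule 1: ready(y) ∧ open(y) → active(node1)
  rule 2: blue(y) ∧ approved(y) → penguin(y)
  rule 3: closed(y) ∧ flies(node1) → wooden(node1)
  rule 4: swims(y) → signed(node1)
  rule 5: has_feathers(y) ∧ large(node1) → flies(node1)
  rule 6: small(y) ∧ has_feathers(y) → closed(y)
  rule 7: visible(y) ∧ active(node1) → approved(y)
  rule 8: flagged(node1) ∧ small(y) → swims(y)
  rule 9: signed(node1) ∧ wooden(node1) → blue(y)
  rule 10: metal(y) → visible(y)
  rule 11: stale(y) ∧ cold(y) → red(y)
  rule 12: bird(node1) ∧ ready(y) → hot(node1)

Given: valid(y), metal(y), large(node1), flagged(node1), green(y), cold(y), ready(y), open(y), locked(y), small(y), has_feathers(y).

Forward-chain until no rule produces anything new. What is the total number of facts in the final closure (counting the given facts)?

Round 1 fires rule 1, rule 5, rule 6, rule 8, rule 10, giving active(node1), flies(node1), closed(y), swims(y), visible(y).
Round 2 fires rule 3, rule 4, rule 7, giving wooden(node1), signed(node1), approved(y).
Round 3 fires rule 9, giving blue(y).
Round 4 fires rule 2, giving penguin(y).
Closure: {active(node1), approved(y), blue(y), closed(y), cold(y), flagged(node1), flies(node1), green(y), has_feathers(y), large(node1), locked(y), metal(y), open(y), penguin(y), ready(y), signed(node1), small(y), swims(y), valid(y), visible(y), wooden(node1)} — 21 facts.

21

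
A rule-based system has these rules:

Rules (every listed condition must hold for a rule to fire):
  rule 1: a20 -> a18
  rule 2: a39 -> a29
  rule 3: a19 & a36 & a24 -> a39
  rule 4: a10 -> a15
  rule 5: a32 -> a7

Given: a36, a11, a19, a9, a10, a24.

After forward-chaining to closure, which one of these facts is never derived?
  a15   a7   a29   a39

[1] rule 3 [a19 & a36 & a24 -> a39]; rule 4 [a10 -> a15]. ⇒ new: a39, a15.
[2] rule 2 [a39 -> a29]. ⇒ new: a29.
Derived: a29 (round 2), a15 (round 1), a39 (round 1). a7 never appears in any round.

a7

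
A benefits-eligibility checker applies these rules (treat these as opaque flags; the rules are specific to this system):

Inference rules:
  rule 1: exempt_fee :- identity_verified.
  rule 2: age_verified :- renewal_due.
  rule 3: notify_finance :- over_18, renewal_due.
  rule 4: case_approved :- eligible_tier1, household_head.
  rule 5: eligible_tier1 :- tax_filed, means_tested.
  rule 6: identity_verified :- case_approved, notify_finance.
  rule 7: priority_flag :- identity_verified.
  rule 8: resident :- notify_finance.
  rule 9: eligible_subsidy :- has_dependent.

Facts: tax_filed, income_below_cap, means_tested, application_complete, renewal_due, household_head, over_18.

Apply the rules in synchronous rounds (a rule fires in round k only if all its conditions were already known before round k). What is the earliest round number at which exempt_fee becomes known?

4

Round 1: rule 2 [age_verified :- renewal_due.]; rule 3 [notify_finance :- over_18, renewal_due.]; rule 5 [eligible_tier1 :- tax_filed, means_tested.]. New: age_verified, notify_finance, eligible_tier1.
Round 2: rule 4 [case_approved :- eligible_tier1, household_head.]; rule 8 [resident :- notify_finance.]. New: case_approved, resident.
Round 3: rule 6 [identity_verified :- case_approved, notify_finance.]. New: identity_verified.
Round 4: rule 1 [exempt_fee :- identity_verified.]; rule 7 [priority_flag :- identity_verified.]. New: exempt_fee, priority_flag.
exempt_fee first appears in round 4.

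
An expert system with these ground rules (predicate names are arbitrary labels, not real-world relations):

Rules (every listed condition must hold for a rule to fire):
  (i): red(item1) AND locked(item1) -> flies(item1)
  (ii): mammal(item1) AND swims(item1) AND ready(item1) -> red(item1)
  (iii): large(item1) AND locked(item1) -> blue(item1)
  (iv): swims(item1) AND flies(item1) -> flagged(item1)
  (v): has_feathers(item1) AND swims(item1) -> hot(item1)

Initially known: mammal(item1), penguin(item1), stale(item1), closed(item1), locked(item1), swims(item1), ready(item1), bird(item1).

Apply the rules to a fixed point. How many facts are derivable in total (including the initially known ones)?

Round 1: (ii) [mammal(item1) AND swims(item1) AND ready(item1) -> red(item1)]. New: red(item1).
Round 2: (i) [red(item1) AND locked(item1) -> flies(item1)]. New: flies(item1).
Round 3: (iv) [swims(item1) AND flies(item1) -> flagged(item1)]. New: flagged(item1).
Closure: {bird(item1), closed(item1), flagged(item1), flies(item1), locked(item1), mammal(item1), penguin(item1), ready(item1), red(item1), stale(item1), swims(item1)} — 11 facts.

11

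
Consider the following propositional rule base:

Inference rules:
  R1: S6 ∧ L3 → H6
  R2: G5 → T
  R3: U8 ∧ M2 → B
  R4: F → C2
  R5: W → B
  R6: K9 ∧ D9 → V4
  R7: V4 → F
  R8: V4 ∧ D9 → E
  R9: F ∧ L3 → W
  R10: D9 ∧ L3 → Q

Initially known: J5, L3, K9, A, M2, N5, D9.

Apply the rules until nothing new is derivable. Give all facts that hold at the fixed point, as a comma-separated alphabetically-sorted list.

Round 1 — R6, R10, derive V4, Q.
Round 2 — R7, R8, derive F, E.
Round 3 — R4, R9, derive C2, W.
Round 4 — R5, derive B.

A, B, C2, D9, E, F, J5, K9, L3, M2, N5, Q, V4, W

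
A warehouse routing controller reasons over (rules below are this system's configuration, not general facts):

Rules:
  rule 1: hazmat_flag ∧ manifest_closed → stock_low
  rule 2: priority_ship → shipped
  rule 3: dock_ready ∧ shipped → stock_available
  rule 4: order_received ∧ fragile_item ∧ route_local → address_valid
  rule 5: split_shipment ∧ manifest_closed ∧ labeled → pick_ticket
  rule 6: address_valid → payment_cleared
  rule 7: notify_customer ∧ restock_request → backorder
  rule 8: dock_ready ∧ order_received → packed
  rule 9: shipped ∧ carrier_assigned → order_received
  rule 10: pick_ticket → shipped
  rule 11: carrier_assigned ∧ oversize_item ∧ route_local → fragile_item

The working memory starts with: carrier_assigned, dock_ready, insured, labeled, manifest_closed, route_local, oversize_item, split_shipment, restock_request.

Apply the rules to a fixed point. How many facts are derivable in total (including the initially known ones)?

Round 1: rule 5 [split_shipment ∧ manifest_closed ∧ labeled → pick_ticket]; rule 11 [carrier_assigned ∧ oversize_item ∧ route_local → fragile_item]. New: pick_ticket, fragile_item.
Round 2: rule 10 [pick_ticket → shipped]. New: shipped.
Round 3: rule 3 [dock_ready ∧ shipped → stock_available]; rule 9 [shipped ∧ carrier_assigned → order_received]. New: stock_available, order_received.
Round 4: rule 4 [order_received ∧ fragile_item ∧ route_local → address_valid]; rule 8 [dock_ready ∧ order_received → packed]. New: address_valid, packed.
Round 5: rule 6 [address_valid → payment_cleared]. New: payment_cleared.
Closure: {address_valid, carrier_assigned, dock_ready, fragile_item, insured, labeled, manifest_closed, order_received, oversize_item, packed, payment_cleared, pick_ticket, restock_request, route_local, shipped, split_shipment, stock_available} — 17 facts.

17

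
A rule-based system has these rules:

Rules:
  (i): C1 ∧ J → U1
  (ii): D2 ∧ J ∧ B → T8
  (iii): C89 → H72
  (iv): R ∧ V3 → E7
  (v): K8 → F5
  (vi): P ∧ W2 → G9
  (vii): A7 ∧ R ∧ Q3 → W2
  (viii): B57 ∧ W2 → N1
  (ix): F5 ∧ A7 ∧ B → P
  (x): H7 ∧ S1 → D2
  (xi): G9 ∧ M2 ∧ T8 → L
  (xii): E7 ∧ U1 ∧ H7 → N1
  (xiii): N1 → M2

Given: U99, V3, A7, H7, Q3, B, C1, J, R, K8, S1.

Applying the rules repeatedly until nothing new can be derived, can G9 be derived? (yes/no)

yes

Round 1 fires (i), (iv), (v), (vii), (x), giving U1, E7, F5, W2, D2.
Round 2 fires (ii), (ix), (xii), giving T8, P, N1.
Round 3 fires (vi), (xiii), giving G9, M2.
Round 4 fires (xi), giving L.
G9 appears in round 3, so it is derivable.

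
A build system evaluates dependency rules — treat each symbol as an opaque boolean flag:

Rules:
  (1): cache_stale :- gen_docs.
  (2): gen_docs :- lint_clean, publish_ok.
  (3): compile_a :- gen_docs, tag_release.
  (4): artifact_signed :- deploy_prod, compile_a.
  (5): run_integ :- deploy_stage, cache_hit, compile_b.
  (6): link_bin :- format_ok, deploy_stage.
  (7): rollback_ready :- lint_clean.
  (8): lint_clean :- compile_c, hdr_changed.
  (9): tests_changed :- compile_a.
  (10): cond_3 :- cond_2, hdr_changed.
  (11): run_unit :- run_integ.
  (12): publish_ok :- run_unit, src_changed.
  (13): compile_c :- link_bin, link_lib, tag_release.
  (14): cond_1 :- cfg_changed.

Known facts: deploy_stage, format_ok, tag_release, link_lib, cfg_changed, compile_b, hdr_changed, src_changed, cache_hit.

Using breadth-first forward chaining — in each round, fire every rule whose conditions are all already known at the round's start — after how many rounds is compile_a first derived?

Round 1: (5) [run_integ :- deploy_stage, cache_hit, compile_b.]; (6) [link_bin :- format_ok, deploy_stage.]; (14) [cond_1 :- cfg_changed.]. Adds run_integ, link_bin, cond_1.
Round 2: (11) [run_unit :- run_integ.]; (13) [compile_c :- link_bin, link_lib, tag_release.]. Adds run_unit, compile_c.
Round 3: (8) [lint_clean :- compile_c, hdr_changed.]; (12) [publish_ok :- run_unit, src_changed.]. Adds lint_clean, publish_ok.
Round 4: (2) [gen_docs :- lint_clean, publish_ok.]; (7) [rollback_ready :- lint_clean.]. Adds gen_docs, rollback_ready.
Round 5: (1) [cache_stale :- gen_docs.]; (3) [compile_a :- gen_docs, tag_release.]. Adds cache_stale, compile_a.
compile_a first appears in round 5.

5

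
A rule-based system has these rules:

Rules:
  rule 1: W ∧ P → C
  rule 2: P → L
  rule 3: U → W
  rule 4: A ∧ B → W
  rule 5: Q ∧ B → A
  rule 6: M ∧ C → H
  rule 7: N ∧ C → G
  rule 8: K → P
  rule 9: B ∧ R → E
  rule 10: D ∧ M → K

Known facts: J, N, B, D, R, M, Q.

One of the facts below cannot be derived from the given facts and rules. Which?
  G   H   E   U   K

U

Round 1 — rule 5, rule 9, rule 10, derive A, E, K.
Round 2 — rule 4, rule 8, derive W, P.
Round 3 — rule 1, rule 2, derive C, L.
Round 4 — rule 6, rule 7, derive H, G.
Derived: H (round 4), E (round 1), K (round 1), G (round 4). U never appears in any round.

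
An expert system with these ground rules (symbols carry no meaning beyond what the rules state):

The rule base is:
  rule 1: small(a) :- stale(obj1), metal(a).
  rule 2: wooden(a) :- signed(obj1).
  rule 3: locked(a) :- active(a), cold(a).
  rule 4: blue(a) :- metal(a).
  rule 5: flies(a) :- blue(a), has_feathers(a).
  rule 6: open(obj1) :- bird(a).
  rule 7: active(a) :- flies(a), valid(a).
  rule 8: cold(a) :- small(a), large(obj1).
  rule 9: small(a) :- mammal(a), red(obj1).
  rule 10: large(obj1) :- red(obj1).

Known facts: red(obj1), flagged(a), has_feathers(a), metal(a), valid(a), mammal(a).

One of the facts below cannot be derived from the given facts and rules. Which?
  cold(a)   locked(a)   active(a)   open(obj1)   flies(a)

open(obj1)

Round 1: rule 4 [blue(a) :- metal(a).]; rule 9 [small(a) :- mammal(a), red(obj1).]; rule 10 [large(obj1) :- red(obj1).]. Adds blue(a), small(a), large(obj1).
Round 2: rule 5 [flies(a) :- blue(a), has_feathers(a).]; rule 8 [cold(a) :- small(a), large(obj1).]. Adds flies(a), cold(a).
Round 3: rule 7 [active(a) :- flies(a), valid(a).]. Adds active(a).
Round 4: rule 3 [locked(a) :- active(a), cold(a).]. Adds locked(a).
Derived: locked(a) (round 4), active(a) (round 3), cold(a) (round 2), flies(a) (round 2). open(obj1) never appears in any round.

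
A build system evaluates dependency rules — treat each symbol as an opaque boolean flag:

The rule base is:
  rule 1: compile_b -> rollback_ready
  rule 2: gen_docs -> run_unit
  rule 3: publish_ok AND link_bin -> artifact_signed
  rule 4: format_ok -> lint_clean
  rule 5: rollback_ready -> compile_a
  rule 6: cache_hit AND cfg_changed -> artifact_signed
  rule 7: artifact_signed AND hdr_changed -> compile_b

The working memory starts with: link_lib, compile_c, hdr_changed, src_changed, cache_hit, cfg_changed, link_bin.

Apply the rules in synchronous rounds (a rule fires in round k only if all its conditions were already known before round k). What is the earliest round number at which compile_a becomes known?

4

[1] rule 6 [cache_hit AND cfg_changed -> artifact_signed]. ⇒ new: artifact_signed.
[2] rule 7 [artifact_signed AND hdr_changed -> compile_b]. ⇒ new: compile_b.
[3] rule 1 [compile_b -> rollback_ready]. ⇒ new: rollback_ready.
[4] rule 5 [rollback_ready -> compile_a]. ⇒ new: compile_a.
compile_a first appears in round 4.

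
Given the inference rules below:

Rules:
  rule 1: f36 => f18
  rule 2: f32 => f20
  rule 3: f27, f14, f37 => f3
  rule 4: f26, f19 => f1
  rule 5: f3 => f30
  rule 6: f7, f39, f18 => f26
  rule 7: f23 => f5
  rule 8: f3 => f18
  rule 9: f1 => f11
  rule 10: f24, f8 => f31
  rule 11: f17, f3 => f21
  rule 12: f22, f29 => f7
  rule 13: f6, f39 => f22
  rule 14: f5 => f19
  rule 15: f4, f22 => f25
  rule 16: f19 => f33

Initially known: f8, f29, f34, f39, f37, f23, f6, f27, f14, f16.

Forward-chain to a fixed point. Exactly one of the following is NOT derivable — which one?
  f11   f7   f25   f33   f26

f25

Round 1 — rule 3, rule 7, rule 13, derive f3, f5, f22.
Round 2 — rule 5, rule 8, rule 12, rule 14, derive f30, f18, f7, f19.
Round 3 — rule 6, rule 16, derive f26, f33.
Round 4 — rule 4, derive f1.
Round 5 — rule 9, derive f11.
Derived: f11 (round 5), f7 (round 2), f26 (round 3), f33 (round 3). f25 never appears in any round.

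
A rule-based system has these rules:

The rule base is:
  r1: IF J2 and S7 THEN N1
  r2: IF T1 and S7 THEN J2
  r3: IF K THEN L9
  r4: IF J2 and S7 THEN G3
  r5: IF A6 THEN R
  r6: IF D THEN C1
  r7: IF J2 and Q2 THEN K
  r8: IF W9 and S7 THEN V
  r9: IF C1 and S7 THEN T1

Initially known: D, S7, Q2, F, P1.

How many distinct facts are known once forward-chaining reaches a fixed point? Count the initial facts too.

Round 1 — r6, derive C1.
Round 2 — r9, derive T1.
Round 3 — r2, derive J2.
Round 4 — r1, r4, r7, derive N1, G3, K.
Round 5 — r3, derive L9.
Closure: {C1, D, F, G3, J2, K, L9, N1, P1, Q2, S7, T1} — 12 facts.

12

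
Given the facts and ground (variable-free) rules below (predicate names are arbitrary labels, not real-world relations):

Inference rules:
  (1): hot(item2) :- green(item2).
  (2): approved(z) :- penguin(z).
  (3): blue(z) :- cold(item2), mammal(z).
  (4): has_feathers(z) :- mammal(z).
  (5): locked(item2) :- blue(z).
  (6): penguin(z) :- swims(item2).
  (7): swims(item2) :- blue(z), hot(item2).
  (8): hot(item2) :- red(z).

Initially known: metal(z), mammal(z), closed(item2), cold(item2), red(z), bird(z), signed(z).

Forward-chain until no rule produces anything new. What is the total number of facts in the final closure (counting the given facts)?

Round 1 fires (3), (4), (8), giving blue(z), has_feathers(z), hot(item2).
Round 2 fires (5), (7), giving locked(item2), swims(item2).
Round 3 fires (6), giving penguin(z).
Round 4 fires (2), giving approved(z).
Closure: {approved(z), bird(z), blue(z), closed(item2), cold(item2), has_feathers(z), hot(item2), locked(item2), mammal(z), metal(z), penguin(z), red(z), signed(z), swims(item2)} — 14 facts.

14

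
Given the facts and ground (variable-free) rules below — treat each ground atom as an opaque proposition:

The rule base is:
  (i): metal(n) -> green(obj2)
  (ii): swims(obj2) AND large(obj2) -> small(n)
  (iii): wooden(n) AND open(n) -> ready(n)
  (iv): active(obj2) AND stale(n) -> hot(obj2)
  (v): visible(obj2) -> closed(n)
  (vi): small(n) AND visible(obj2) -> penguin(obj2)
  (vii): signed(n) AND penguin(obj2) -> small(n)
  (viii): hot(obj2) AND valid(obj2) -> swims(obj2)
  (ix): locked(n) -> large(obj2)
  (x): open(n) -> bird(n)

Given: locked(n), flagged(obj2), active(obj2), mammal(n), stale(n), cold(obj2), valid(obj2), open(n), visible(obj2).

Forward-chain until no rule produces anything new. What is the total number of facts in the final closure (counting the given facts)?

Round 1 fires (iv), (v), (ix), (x), giving hot(obj2), closed(n), large(obj2), bird(n).
Round 2 fires (viii), giving swims(obj2).
Round 3 fires (ii), giving small(n).
Round 4 fires (vi), giving penguin(obj2).
Closure: {active(obj2), bird(n), closed(n), cold(obj2), flagged(obj2), hot(obj2), large(obj2), locked(n), mammal(n), open(n), penguin(obj2), small(n), stale(n), swims(obj2), valid(obj2), visible(obj2)} — 16 facts.

16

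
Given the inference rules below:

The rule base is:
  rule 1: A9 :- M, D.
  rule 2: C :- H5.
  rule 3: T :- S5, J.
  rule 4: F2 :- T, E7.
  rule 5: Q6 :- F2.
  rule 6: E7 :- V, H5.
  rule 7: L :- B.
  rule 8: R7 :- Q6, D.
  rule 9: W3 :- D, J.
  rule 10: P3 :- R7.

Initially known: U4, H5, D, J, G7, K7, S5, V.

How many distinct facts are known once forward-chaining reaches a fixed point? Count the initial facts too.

Round 1: rule 2 [C :- H5.]; rule 3 [T :- S5, J.]; rule 6 [E7 :- V, H5.]; rule 9 [W3 :- D, J.]. New: C, T, E7, W3.
Round 2: rule 4 [F2 :- T, E7.]. New: F2.
Round 3: rule 5 [Q6 :- F2.]. New: Q6.
Round 4: rule 8 [R7 :- Q6, D.]. New: R7.
Round 5: rule 10 [P3 :- R7.]. New: P3.
Closure: {C, D, E7, F2, G7, H5, J, K7, P3, Q6, R7, S5, T, U4, V, W3} — 16 facts.

16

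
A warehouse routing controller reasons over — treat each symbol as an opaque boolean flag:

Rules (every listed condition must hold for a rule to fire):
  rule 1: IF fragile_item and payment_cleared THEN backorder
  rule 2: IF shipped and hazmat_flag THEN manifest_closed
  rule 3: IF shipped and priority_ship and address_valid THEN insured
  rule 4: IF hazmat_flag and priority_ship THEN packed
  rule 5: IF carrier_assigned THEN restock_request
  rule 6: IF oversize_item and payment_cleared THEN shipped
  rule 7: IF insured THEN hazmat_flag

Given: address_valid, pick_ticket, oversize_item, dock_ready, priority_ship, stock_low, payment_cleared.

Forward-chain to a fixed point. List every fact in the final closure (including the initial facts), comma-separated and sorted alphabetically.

address_valid, dock_ready, hazmat_flag, insured, manifest_closed, oversize_item, packed, payment_cleared, pick_ticket, priority_ship, shipped, stock_low

Round 1: rule 6 [IF oversize_item and payment_cleared THEN shipped]. New: shipped.
Round 2: rule 3 [IF shipped and priority_ship and address_valid THEN insured]. New: insured.
Round 3: rule 7 [IF insured THEN hazmat_flag]. New: hazmat_flag.
Round 4: rule 2 [IF shipped and hazmat_flag THEN manifest_closed]; rule 4 [IF hazmat_flag and priority_ship THEN packed]. New: manifest_closed, packed.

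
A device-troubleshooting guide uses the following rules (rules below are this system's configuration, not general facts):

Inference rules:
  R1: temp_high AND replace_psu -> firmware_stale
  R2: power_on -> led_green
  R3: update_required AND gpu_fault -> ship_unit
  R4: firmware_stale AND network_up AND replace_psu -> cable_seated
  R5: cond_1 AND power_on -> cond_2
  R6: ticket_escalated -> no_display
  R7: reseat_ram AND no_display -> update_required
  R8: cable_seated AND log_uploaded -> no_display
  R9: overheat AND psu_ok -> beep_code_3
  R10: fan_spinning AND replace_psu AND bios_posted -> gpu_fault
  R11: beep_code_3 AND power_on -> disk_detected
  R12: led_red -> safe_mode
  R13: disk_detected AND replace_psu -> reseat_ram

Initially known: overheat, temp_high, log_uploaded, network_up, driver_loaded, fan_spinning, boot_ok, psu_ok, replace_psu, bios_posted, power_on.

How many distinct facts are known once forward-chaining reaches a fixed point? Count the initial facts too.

21

Round 1: R1 [temp_high AND replace_psu -> firmware_stale]; R2 [power_on -> led_green]; R9 [overheat AND psu_ok -> beep_code_3]; R10 [fan_spinning AND replace_psu AND bios_posted -> gpu_fault]. New: firmware_stale, led_green, beep_code_3, gpu_fault.
Round 2: R4 [firmware_stale AND network_up AND replace_psu -> cable_seated]; R11 [beep_code_3 AND power_on -> disk_detected]. New: cable_seated, disk_detected.
Round 3: R8 [cable_seated AND log_uploaded -> no_display]; R13 [disk_detected AND replace_psu -> reseat_ram]. New: no_display, reseat_ram.
Round 4: R7 [reseat_ram AND no_display -> update_required]. New: update_required.
Round 5: R3 [update_required AND gpu_fault -> ship_unit]. New: ship_unit.
Closure: {beep_code_3, bios_posted, boot_ok, cable_seated, disk_detected, driver_loaded, fan_spinning, firmware_stale, gpu_fault, led_green, log_uploaded, network_up, no_display, overheat, power_on, psu_ok, replace_psu, reseat_ram, ship_unit, temp_high, update_required} — 21 facts.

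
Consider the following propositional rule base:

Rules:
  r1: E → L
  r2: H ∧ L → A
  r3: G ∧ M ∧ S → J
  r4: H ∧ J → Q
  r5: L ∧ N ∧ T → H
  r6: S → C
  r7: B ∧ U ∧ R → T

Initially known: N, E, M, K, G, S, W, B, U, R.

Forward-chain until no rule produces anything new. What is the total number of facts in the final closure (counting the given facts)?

17

Round 1 — r1, r3, r6, r7, derive L, J, C, T.
Round 2 — r5, derive H.
Round 3 — r2, r4, derive A, Q.
Closure: {A, B, C, E, G, H, J, K, L, M, N, Q, R, S, T, U, W} — 17 facts.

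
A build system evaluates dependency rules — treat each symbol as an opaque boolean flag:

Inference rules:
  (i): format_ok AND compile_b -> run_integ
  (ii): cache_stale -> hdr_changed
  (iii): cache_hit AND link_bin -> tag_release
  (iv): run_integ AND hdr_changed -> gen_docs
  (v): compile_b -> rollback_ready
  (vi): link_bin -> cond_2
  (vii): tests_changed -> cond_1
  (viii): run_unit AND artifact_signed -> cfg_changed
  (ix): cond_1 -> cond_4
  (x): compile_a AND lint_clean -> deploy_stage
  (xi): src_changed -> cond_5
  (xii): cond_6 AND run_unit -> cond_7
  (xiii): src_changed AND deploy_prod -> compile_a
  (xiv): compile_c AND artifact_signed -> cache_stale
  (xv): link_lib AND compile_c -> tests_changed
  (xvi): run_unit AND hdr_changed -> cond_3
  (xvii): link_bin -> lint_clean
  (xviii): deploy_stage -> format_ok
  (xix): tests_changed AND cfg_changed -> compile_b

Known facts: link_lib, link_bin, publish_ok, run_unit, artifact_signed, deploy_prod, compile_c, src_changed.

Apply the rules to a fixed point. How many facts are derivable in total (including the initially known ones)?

25

Round 1 — (vi), (viii), (xi), (xiii), (xiv), (xv), (xvii), derive cond_2, cfg_changed, cond_5, compile_a, cache_stale, tests_changed, lint_clean.
Round 2 — (ii), (vii), (x), (xix), derive hdr_changed, cond_1, deploy_stage, compile_b.
Round 3 — (v), (ix), (xvi), (xviii), derive rollback_ready, cond_4, cond_3, format_ok.
Round 4 — (i), derive run_integ.
Round 5 — (iv), derive gen_docs.
Closure: {artifact_signed, cache_stale, cfg_changed, compile_a, compile_b, compile_c, cond_1, cond_2, cond_3, cond_4, cond_5, deploy_prod, deploy_stage, format_ok, gen_docs, hdr_changed, link_bin, link_lib, lint_clean, publish_ok, rollback_ready, run_integ, run_unit, src_changed, tests_changed} — 25 facts.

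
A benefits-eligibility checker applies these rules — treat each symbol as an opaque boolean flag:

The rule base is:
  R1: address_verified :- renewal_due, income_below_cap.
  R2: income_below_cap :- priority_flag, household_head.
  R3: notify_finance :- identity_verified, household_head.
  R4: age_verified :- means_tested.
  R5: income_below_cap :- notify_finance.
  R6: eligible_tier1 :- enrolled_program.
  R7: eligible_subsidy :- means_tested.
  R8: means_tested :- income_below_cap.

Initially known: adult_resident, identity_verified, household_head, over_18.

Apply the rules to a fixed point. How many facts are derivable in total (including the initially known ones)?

Round 1: R3 [notify_finance :- identity_verified, household_head.]. New: notify_finance.
Round 2: R5 [income_below_cap :- notify_finance.]. New: income_below_cap.
Round 3: R8 [means_tested :- income_below_cap.]. New: means_tested.
Round 4: R4 [age_verified :- means_tested.]; R7 [eligible_subsidy :- means_tested.]. New: age_verified, eligible_subsidy.
Closure: {adult_resident, age_verified, eligible_subsidy, household_head, identity_verified, income_below_cap, means_tested, notify_finance, over_18} — 9 facts.

9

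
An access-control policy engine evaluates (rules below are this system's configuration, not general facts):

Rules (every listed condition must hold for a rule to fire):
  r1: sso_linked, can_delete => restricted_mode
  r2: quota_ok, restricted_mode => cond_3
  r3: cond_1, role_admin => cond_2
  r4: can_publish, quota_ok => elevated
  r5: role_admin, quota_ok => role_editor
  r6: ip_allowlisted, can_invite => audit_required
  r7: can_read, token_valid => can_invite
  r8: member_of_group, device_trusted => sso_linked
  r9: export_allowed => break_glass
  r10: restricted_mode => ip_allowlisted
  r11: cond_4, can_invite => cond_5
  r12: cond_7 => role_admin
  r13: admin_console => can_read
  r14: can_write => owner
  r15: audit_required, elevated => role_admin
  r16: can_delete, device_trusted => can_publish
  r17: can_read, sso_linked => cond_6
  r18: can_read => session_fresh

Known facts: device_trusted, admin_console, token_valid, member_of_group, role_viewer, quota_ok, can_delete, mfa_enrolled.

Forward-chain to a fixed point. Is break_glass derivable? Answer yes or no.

no

Round 1 — r8, r13, r16, derive sso_linked, can_read, can_publish.
Round 2 — r1, r4, r7, r17, r18, derive restricted_mode, elevated, can_invite, cond_6, session_fresh.
Round 3 — r2, r10, derive cond_3, ip_allowlisted.
Round 4 — r6, derive audit_required.
Round 5 — r15, derive role_admin.
Round 6 — r5, derive role_editor.
Fixed point reached. break_glass is concluded only by r9; r9 needs export_allowed (never derived).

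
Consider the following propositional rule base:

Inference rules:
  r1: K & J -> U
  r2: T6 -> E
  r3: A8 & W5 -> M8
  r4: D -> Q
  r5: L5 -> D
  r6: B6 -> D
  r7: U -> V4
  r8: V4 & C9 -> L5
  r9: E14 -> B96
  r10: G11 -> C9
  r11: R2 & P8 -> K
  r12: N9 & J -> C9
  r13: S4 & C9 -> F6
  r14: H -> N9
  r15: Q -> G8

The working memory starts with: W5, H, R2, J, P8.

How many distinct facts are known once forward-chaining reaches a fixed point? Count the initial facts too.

Round 1 fires r11, r14, giving K, N9.
Round 2 fires r1, r12, giving U, C9.
Round 3 fires r7, giving V4.
Round 4 fires r8, giving L5.
Round 5 fires r5, giving D.
Round 6 fires r4, giving Q.
Round 7 fires r15, giving G8.
Closure: {C9, D, G8, H, J, K, L5, N9, P8, Q, R2, U, V4, W5} — 14 facts.

14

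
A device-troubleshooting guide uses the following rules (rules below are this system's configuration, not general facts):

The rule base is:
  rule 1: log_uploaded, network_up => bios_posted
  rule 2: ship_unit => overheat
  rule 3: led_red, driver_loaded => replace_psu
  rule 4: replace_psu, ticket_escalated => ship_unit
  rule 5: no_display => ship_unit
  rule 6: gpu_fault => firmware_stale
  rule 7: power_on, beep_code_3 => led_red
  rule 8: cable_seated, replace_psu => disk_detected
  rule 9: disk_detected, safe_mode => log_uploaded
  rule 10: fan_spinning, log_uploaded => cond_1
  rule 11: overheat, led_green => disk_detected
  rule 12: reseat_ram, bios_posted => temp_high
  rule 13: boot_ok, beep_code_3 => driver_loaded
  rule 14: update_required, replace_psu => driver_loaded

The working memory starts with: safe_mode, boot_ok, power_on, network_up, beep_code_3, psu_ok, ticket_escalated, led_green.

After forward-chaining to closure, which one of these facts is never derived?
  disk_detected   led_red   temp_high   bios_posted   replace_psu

Round 1 — rule 7, rule 13, derive led_red, driver_loaded.
Round 2 — rule 3, derive replace_psu.
Round 3 — rule 4, derive ship_unit.
Round 4 — rule 2, derive overheat.
Round 5 — rule 11, derive disk_detected.
Round 6 — rule 9, derive log_uploaded.
Round 7 — rule 1, derive bios_posted.
Derived: bios_posted (round 7), disk_detected (round 5), led_red (round 1), replace_psu (round 2). temp_high never appears in any round.

temp_high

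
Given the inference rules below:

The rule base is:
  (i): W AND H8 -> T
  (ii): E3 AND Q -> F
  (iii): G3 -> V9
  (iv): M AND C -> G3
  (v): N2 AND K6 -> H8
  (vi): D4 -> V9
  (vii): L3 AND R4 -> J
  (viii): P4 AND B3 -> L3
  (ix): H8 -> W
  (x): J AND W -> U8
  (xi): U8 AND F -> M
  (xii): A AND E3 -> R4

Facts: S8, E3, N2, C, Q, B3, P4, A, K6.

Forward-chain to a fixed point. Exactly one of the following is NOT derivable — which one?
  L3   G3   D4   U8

Round 1 — (ii), (v), (viii), (xii), derive F, H8, L3, R4.
Round 2 — (vii), (ix), derive J, W.
Round 3 — (i), (x), derive T, U8.
Round 4 — (xi), derive M.
Round 5 — (iv), derive G3.
Round 6 — (iii), derive V9.
Derived: U8 (round 3), L3 (round 1), G3 (round 5). D4 never appears in any round.

D4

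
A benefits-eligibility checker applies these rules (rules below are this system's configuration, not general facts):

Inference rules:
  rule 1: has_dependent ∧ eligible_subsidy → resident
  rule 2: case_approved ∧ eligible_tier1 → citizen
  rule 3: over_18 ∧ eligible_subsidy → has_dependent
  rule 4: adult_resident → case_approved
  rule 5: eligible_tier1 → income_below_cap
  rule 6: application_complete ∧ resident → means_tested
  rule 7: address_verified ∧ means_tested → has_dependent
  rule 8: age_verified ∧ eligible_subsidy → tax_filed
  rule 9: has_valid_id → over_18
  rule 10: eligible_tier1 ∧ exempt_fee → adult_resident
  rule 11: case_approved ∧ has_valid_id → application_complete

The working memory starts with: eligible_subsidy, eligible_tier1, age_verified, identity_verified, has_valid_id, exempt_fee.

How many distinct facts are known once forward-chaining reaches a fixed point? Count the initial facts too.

Round 1: rule 5 [eligible_tier1 → income_below_cap]; rule 8 [age_verified ∧ eligible_subsidy → tax_filed]; rule 9 [has_valid_id → over_18]; rule 10 [eligible_tier1 ∧ exempt_fee → adult_resident]. New: income_below_cap, tax_filed, over_18, adult_resident.
Round 2: rule 3 [over_18 ∧ eligible_subsidy → has_dependent]; rule 4 [adult_resident → case_approved]. New: has_dependent, case_approved.
Round 3: rule 1 [has_dependent ∧ eligible_subsidy → resident]; rule 2 [case_approved ∧ eligible_tier1 → citizen]; rule 11 [case_approved ∧ has_valid_id → application_complete]. New: resident, citizen, application_complete.
Round 4: rule 6 [application_complete ∧ resident → means_tested]. New: means_tested.
Closure: {adult_resident, age_verified, application_complete, case_approved, citizen, eligible_subsidy, eligible_tier1, exempt_fee, has_dependent, has_valid_id, identity_verified, income_below_cap, means_tested, over_18, resident, tax_filed} — 16 facts.

16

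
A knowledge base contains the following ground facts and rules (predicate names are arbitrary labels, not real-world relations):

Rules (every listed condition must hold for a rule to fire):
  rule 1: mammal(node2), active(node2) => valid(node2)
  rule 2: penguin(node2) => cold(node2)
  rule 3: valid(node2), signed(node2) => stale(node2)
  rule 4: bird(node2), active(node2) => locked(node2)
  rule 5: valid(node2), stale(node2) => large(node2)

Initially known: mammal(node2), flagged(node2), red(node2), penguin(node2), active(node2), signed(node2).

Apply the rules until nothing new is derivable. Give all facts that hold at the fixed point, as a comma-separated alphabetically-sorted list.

active(node2), cold(node2), flagged(node2), large(node2), mammal(node2), penguin(node2), red(node2), signed(node2), stale(node2), valid(node2)

Round 1: rule 1 [mammal(node2), active(node2) => valid(node2)]; rule 2 [penguin(node2) => cold(node2)]. New: valid(node2), cold(node2).
Round 2: rule 3 [valid(node2), signed(node2) => stale(node2)]. New: stale(node2).
Round 3: rule 5 [valid(node2), stale(node2) => large(node2)]. New: large(node2).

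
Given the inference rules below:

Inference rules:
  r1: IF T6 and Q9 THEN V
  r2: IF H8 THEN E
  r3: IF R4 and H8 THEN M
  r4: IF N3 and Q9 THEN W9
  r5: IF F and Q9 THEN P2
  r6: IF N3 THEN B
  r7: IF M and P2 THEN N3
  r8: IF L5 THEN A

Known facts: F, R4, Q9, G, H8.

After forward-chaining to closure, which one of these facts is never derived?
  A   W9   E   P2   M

Round 1 — r2, r3, r5, derive E, M, P2.
Round 2 — r7, derive N3.
Round 3 — r4, r6, derive W9, B.
Derived: M (round 1), W9 (round 3), P2 (round 1), E (round 1). A never appears in any round.

A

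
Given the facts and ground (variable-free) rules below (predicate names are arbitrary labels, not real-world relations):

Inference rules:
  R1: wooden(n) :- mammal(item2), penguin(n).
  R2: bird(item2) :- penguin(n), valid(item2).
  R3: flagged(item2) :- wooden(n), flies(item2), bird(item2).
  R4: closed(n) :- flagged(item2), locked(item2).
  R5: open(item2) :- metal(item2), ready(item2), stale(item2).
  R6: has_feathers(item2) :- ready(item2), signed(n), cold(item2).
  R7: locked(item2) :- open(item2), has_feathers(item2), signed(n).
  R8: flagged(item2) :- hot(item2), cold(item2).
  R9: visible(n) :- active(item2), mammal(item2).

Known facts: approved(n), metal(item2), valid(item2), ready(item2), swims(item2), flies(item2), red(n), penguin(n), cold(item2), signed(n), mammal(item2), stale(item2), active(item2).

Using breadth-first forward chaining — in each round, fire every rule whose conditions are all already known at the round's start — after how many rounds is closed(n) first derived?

3

Round 1 — R1, R2, R5, R6, R9, derive wooden(n), bird(item2), open(item2), has_feathers(item2), visible(n).
Round 2 — R3, R7, derive flagged(item2), locked(item2).
Round 3 — R4, derive closed(n).
closed(n) first appears in round 3.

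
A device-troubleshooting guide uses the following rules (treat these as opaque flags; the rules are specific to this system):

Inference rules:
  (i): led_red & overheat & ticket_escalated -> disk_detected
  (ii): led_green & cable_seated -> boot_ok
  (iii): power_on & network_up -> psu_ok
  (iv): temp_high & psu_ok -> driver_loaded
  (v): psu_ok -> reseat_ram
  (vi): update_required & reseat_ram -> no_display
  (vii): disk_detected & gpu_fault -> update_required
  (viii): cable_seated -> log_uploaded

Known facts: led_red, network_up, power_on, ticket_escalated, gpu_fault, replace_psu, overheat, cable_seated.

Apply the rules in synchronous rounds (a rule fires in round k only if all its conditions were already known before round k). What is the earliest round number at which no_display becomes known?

3

Round 1: (i) [led_red & overheat & ticket_escalated -> disk_detected]; (iii) [power_on & network_up -> psu_ok]; (viii) [cable_seated -> log_uploaded]. New: disk_detected, psu_ok, log_uploaded.
Round 2: (v) [psu_ok -> reseat_ram]; (vii) [disk_detected & gpu_fault -> update_required]. New: reseat_ram, update_required.
Round 3: (vi) [update_required & reseat_ram -> no_display]. New: no_display.
no_display first appears in round 3.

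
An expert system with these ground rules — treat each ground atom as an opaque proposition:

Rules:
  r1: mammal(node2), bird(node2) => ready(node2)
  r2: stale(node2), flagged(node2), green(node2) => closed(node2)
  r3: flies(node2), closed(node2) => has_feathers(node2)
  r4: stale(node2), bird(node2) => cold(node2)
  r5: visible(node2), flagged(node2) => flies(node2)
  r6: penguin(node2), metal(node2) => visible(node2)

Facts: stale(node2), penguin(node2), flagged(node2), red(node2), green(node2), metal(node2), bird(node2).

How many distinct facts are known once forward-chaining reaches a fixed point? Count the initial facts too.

Round 1: r2 [stale(node2), flagged(node2), green(node2) => closed(node2)]; r4 [stale(node2), bird(node2) => cold(node2)]; r6 [penguin(node2), metal(node2) => visible(node2)]. New: closed(node2), cold(node2), visible(node2).
Round 2: r5 [visible(node2), flagged(node2) => flies(node2)]. New: flies(node2).
Round 3: r3 [flies(node2), closed(node2) => has_feathers(node2)]. New: has_feathers(node2).
Closure: {bird(node2), closed(node2), cold(node2), flagged(node2), flies(node2), green(node2), has_feathers(node2), metal(node2), penguin(node2), red(node2), stale(node2), visible(node2)} — 12 facts.

12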